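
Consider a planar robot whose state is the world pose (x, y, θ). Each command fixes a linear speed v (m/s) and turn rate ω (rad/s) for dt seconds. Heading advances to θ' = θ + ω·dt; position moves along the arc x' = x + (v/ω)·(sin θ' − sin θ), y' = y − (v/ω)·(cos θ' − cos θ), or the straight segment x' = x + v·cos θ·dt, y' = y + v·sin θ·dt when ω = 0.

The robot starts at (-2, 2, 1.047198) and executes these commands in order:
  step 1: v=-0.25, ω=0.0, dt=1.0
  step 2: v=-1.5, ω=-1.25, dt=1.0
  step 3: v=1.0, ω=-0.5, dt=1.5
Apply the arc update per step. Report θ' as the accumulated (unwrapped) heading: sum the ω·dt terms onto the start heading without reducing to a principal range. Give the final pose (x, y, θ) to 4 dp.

(-2.1787, 0.4079, -0.9528)

step 1: θ'=1.0472 (straight) → pose (-2.1250, 1.7835, 1.0472)
step 2: θ'=-0.2028 (R=1.2000) → pose (-3.4059, 1.2081, -0.2028)
step 3: θ'=-0.9528 (R=-2.0000) → pose (-2.1787, 0.4079, -0.9528)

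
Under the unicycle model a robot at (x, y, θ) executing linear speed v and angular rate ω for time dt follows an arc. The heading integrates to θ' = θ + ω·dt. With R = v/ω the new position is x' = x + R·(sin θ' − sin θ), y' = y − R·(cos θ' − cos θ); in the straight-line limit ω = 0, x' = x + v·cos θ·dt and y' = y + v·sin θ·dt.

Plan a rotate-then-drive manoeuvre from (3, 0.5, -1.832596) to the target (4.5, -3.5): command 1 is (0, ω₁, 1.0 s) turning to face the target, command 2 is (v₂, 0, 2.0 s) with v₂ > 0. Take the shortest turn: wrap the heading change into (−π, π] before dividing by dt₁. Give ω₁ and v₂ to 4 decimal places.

heading to target = atan2(-3.5−0.5, 4.5−3) = -1.2120
Δθ = wrap(-1.2120 − -1.8326) = 0.6206; ω₁ = Δθ/dt₁ = 0.6206
distance = √((4.5−3)² + (-3.5−0.5)²) = 4.2720; v₂ = distance/dt₂ = 2.1360

ω₁ = 0.6206, v₂ = 2.1360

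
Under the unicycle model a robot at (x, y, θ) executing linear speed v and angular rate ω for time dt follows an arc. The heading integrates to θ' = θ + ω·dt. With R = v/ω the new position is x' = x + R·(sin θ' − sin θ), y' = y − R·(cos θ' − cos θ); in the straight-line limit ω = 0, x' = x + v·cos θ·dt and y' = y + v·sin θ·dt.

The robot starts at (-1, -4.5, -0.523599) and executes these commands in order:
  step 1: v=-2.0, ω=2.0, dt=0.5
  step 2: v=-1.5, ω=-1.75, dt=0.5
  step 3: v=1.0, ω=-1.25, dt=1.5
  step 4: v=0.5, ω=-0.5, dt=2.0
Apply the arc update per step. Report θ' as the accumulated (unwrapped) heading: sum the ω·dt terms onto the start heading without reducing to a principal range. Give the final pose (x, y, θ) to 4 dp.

(-3.2791, -6.1049, -3.2736)

step 1: θ'=0.4764 (R=-1.0000) → pose (-1.9586, -4.4774, 0.4764)
step 2: θ'=-0.3986 (R=0.8571) → pose (-2.6843, -4.5056, -0.3986)
step 3: θ'=-2.2736 (R=-0.8000) → pose (-2.3844, -5.7600, -2.2736)
step 4: θ'=-3.2736 (R=-1.0000) → pose (-3.2791, -6.1049, -3.2736)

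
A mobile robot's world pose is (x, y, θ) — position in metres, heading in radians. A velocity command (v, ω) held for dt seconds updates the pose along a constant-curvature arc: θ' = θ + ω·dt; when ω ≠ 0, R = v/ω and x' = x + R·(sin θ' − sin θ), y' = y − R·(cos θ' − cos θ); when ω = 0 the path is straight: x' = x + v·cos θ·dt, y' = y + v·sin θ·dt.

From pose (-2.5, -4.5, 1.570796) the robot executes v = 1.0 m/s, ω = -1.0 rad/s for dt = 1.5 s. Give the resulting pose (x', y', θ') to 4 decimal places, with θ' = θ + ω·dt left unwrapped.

θ' = 1.5708 + -1.0·1.5 = 0.0708
R = v/ω = 1.0/-1.0 = -1.0000
x' = -2.5 + -1.0000·(sin 0.0708 − sin 1.5708) = -1.5707
y' = -4.5 − -1.0000·(cos 0.0708 − cos 1.5708) = -3.5025

(-1.5707, -3.5025, 0.0708)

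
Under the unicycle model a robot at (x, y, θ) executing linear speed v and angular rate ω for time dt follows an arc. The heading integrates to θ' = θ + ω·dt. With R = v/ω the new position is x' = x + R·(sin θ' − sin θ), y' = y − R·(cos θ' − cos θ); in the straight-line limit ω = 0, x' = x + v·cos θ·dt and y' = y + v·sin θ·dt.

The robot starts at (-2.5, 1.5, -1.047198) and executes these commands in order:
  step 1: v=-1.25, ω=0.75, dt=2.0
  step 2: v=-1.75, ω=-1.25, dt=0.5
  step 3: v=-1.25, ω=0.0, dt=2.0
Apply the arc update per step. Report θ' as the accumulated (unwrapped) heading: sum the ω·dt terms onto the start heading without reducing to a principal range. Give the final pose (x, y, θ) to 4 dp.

step 1: θ'=0.4528 (R=-1.6667) → pose (-4.6725, 2.1654, 0.4528)
step 2: θ'=-0.1722 (R=1.4000) → pose (-5.5249, 2.0450, -0.1722)
step 3: θ'=-0.1722 (straight) → pose (-7.9879, 2.4734, -0.1722)

(-7.9879, 2.4734, -0.1722)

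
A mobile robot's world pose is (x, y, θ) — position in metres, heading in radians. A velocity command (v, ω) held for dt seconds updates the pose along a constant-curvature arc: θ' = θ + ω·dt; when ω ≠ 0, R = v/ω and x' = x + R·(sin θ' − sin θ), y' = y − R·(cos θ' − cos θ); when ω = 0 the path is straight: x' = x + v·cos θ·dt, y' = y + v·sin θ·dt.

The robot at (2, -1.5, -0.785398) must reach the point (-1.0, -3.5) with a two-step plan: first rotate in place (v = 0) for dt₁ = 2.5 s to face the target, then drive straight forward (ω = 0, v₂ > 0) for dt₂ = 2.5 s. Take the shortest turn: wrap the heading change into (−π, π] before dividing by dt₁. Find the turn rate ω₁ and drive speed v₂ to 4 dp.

ω₁ = -0.7073, v₂ = 1.4422

heading to target = atan2(-3.5−-1.5, -1−2) = -2.5536
Δθ = wrap(-2.5536 − -0.7854) = -1.7682; ω₁ = Δθ/dt₁ = -0.7073
distance = √((-1−2)² + (-3.5−-1.5)²) = 3.6056; v₂ = distance/dt₂ = 1.4422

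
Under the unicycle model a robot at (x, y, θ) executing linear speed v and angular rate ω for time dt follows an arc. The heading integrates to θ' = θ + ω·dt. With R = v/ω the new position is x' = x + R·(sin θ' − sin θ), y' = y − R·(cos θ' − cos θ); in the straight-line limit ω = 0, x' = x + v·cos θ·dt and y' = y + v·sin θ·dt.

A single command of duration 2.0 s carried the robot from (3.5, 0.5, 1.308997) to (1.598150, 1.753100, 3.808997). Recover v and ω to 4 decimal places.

Δθ = 3.808997 − 1.308997 = 2.500000
ω = Δθ/dt = 2.500000/2.0 = 1.2500
R = Δx/(sin θ' − sin θ) = 1.2000
v = R·ω = 1.2000·1.2500 = 1.5000

v = 1.5000, ω = 1.2500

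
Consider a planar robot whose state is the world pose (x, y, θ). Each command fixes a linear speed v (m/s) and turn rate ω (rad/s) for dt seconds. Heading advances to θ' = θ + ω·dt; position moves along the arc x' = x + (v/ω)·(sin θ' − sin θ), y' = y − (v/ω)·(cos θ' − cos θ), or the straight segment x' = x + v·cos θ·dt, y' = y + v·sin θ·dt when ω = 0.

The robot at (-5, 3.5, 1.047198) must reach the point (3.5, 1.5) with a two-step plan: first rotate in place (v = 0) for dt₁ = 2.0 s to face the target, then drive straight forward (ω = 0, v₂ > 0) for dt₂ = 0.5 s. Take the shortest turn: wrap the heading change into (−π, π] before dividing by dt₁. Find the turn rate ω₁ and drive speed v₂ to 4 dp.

ω₁ = -0.6391, v₂ = 17.4642

heading to target = atan2(1.5−3.5, 3.5−-5) = -0.2311
Δθ = wrap(-0.2311 − 1.0472) = -1.2783; ω₁ = Δθ/dt₁ = -0.6391
distance = √((3.5−-5)² + (1.5−3.5)²) = 8.7321; v₂ = distance/dt₂ = 17.4642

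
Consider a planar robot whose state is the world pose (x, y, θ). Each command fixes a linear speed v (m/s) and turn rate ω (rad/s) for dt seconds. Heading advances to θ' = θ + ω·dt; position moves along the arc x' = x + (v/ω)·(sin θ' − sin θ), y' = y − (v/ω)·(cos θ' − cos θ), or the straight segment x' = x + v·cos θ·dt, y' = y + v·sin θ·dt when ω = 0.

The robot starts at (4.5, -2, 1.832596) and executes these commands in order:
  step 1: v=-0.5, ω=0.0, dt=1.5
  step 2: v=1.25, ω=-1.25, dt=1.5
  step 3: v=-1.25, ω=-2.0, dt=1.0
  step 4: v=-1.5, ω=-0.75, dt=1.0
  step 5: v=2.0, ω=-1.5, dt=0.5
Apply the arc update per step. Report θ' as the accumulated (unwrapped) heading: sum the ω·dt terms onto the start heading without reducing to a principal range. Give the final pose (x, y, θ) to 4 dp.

(5.2932, 0.4377, -3.5424)

step 1: θ'=1.8326 (straight) → pose (4.6941, -2.7244, 1.8326)
step 2: θ'=-0.0424 (R=-1.0000) → pose (5.7024, -1.4665, -0.0424)
step 3: θ'=-2.0424 (R=0.6250) → pose (5.1722, -0.5581, -2.0424)
step 4: θ'=-2.7924 (R=2.0000) → pose (6.2696, 0.4125, -2.7924)
step 5: θ'=-3.5424 (R=-1.3333) → pose (5.2932, 0.4377, -3.5424)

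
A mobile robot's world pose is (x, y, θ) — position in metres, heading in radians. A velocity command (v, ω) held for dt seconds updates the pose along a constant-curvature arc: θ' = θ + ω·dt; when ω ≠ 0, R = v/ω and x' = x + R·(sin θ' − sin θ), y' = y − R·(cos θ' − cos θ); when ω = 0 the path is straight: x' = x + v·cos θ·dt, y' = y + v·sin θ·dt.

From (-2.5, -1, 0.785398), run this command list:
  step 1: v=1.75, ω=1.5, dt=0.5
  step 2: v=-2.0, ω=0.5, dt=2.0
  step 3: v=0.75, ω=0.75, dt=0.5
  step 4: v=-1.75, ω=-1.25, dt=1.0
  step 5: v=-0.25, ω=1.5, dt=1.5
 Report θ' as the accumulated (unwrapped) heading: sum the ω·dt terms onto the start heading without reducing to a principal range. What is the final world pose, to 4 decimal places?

step 1: θ'=1.5354 (R=1.1667) → pose (-2.1590, -0.2163, 1.5354)
step 2: θ'=2.5354 (R=-4.0000) → pose (-0.4405, -3.6452, 2.5354)
step 3: θ'=2.9104 (R=1.0000) → pose (-0.7811, -3.4936, 2.9104)
step 4: θ'=1.6604 (R=1.4000) → pose (0.2925, -4.7311, 1.6604)
step 5: θ'=3.9104 (R=-0.1667) → pose (0.5744, -4.8360, 3.9104)

(0.5744, -4.8360, 3.9104)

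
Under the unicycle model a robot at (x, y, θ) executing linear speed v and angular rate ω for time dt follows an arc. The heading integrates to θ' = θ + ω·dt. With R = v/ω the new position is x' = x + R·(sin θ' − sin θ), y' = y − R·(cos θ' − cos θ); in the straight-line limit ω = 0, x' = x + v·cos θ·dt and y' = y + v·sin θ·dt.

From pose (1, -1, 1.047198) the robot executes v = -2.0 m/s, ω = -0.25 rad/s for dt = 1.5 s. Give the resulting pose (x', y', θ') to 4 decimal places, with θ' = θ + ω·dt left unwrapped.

θ' = 1.0472 + -0.25·1.5 = 0.6722
R = v/ω = -2.0/-0.25 = 8.0000
x' = 1 + 8.0000·(sin 0.6722 − sin 1.0472) = -0.9465
y' = -1 − 8.0000·(cos 0.6722 − cos 1.0472) = -3.2596

(-0.9465, -3.2596, 0.6722)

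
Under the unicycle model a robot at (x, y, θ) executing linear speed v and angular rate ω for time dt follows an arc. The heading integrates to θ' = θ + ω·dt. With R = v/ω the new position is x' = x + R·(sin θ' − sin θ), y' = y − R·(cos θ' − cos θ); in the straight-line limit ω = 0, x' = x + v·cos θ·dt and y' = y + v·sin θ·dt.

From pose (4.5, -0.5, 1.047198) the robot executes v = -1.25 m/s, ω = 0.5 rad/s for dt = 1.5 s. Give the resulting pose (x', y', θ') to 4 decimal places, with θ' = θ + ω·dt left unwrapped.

(4.2289, -2.3112, 1.7972)

θ' = 1.0472 + 0.5·1.5 = 1.7972
R = v/ω = -1.25/0.5 = -2.5000
x' = 4.5 + -2.5000·(sin 1.7972 − sin 1.0472) = 4.2289
y' = -0.5 − -2.5000·(cos 1.7972 − cos 1.0472) = -2.3112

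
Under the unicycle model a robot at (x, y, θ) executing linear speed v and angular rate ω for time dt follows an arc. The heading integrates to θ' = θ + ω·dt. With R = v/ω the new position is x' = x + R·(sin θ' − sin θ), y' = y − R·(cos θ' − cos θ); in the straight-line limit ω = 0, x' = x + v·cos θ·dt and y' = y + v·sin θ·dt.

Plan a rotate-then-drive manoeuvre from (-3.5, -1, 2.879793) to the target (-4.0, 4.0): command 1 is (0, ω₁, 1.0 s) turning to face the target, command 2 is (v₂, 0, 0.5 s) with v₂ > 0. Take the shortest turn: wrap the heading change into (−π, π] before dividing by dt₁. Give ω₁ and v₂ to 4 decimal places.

heading to target = atan2(4−-1, -4−-3.5) = 1.6705
Δθ = wrap(1.6705 − 2.8798) = -1.2093; ω₁ = Δθ/dt₁ = -1.2093
distance = √((-4−-3.5)² + (4−-1)²) = 5.0249; v₂ = distance/dt₂ = 10.0499

ω₁ = -1.2093, v₂ = 10.0499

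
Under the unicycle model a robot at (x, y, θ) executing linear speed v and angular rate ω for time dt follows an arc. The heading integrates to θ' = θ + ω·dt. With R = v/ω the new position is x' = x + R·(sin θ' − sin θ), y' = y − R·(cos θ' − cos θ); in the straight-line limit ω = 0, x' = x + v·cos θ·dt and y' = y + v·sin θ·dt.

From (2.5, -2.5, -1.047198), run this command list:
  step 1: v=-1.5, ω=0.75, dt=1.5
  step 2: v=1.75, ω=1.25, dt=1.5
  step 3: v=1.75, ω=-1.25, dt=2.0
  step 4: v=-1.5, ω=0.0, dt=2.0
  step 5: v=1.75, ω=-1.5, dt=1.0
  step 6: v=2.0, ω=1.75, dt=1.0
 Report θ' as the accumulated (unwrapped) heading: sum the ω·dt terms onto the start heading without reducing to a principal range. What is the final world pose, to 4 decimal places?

step 1: θ'=0.0778 (R=-2.0000) → pose (0.6125, -1.5060, 0.0778)
step 2: θ'=1.9528 (R=1.4000) → pose (1.8028, 0.4116, 1.9528)
step 3: θ'=-0.5472 (R=-1.4000) → pose (3.8303, 2.1291, -0.5472)
step 4: θ'=-0.5472 (straight) → pose (1.2683, 3.6900, -0.5472)
step 5: θ'=-2.0472 (R=-1.1667) → pose (1.6981, 2.1586, -2.0472)
step 6: θ'=-0.2972 (R=1.1429) → pose (2.3790, 0.5418, -0.2972)

(2.3790, 0.5418, -0.2972)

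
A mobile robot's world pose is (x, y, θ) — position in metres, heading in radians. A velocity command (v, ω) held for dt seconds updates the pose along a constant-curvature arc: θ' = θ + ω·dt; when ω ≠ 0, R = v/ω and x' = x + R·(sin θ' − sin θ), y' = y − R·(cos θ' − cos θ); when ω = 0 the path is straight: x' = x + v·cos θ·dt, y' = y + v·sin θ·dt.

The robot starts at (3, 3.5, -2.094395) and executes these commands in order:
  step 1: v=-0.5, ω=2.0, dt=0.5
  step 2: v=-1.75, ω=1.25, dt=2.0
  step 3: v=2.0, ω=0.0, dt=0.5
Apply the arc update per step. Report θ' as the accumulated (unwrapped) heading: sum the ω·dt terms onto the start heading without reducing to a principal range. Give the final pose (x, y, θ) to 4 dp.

(0.5450, 4.3142, 1.4056)

step 1: θ'=-1.0944 (R=-0.2500) → pose (3.0057, 3.7396, -1.0944)
step 2: θ'=1.4056 (R=-1.4000) → pose (0.3806, 3.3278, 1.4056)
step 3: θ'=1.4056 (straight) → pose (0.5450, 4.3142, 1.4056)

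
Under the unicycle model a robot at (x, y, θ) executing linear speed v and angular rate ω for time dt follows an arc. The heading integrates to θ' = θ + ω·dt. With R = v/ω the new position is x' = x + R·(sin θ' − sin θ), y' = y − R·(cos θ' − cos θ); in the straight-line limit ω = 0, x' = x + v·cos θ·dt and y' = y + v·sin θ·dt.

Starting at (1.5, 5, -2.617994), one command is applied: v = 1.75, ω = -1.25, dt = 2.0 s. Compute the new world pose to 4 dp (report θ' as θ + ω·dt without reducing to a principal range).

θ' = -2.6180 + -1.25·2.0 = -5.1180
R = v/ω = 1.75/-1.25 = -1.4000
x' = 1.5 + -1.4000·(sin -5.1180 − sin -2.6180) = -0.4864
y' = 5 − -1.4000·(cos -5.1180 − cos -2.6180) = 6.7648

(-0.4864, 6.7648, -5.1180)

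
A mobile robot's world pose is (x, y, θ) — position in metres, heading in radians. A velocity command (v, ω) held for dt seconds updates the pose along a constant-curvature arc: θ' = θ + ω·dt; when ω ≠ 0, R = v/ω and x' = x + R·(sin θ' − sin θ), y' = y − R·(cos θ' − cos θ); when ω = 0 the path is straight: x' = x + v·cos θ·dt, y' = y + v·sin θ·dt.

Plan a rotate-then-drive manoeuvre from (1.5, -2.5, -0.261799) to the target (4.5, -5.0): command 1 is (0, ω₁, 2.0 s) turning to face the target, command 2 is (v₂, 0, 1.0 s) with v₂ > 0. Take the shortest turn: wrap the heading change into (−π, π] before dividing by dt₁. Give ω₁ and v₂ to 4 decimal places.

ω₁ = -0.2165, v₂ = 3.9051

heading to target = atan2(-5−-2.5, 4.5−1.5) = -0.6947
Δθ = wrap(-0.6947 − -0.2618) = -0.4329; ω₁ = Δθ/dt₁ = -0.2165
distance = √((4.5−1.5)² + (-5−-2.5)²) = 3.9051; v₂ = distance/dt₂ = 3.9051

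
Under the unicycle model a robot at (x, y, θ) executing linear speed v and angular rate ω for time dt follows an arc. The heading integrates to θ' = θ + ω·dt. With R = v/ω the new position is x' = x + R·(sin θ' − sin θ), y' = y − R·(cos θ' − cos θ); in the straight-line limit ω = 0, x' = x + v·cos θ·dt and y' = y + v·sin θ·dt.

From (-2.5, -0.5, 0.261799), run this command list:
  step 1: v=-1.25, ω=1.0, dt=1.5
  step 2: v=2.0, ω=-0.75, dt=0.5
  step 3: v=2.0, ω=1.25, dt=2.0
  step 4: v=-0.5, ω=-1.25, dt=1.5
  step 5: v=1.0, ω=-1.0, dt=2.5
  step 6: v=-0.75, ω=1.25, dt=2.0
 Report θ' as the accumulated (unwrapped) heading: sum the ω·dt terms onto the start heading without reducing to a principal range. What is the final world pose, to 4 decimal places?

step 1: θ'=1.7618 (R=-1.2500) → pose (-3.4037, -1.9447, 1.7618)
step 2: θ'=1.3868 (R=-2.6667) → pose (-3.4072, -0.9506, 1.3868)
step 3: θ'=3.8868 (R=1.6000) → pose (-6.0652, 0.5181, 3.8868)
step 4: θ'=2.0118 (R=0.4000) → pose (-5.4322, 0.3948, 2.0118)
step 5: θ'=-0.4882 (R=-1.0000) → pose (-4.0589, 1.7049, -0.4882)
step 6: θ'=2.0118 (R=-0.6000) → pose (-4.8829, 0.9189, 2.0118)

(-4.8829, 0.9189, 2.0118)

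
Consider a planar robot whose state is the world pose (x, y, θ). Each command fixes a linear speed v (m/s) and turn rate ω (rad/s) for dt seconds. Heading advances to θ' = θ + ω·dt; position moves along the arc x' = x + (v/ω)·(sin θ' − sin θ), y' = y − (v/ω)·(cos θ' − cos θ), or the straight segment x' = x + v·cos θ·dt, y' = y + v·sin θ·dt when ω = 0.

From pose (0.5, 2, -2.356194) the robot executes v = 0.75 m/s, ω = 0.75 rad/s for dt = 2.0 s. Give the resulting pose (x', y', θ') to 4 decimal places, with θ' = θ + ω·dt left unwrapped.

(0.4518, 0.6376, -0.8562)

θ' = -2.3562 + 0.75·2.0 = -0.8562
R = v/ω = 0.75/0.75 = 1.0000
x' = 0.5 + 1.0000·(sin -0.8562 − sin -2.3562) = 0.4518
y' = 2 − 1.0000·(cos -0.8562 − cos -2.3562) = 0.6376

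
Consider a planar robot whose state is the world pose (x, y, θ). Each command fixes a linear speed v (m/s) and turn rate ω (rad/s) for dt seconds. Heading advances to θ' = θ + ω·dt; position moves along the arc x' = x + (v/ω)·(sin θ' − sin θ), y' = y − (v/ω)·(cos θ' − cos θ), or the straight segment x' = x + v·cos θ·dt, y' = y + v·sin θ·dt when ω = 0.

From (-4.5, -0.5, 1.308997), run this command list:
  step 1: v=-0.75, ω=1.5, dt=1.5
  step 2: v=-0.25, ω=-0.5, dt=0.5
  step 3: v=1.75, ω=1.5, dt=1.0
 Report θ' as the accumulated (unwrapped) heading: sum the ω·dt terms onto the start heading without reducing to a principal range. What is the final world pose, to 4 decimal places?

step 1: θ'=3.5590 (R=-0.5000) → pose (-3.8143, -1.0865, 3.5590)
step 2: θ'=3.3090 (R=0.5000) → pose (-3.6950, -1.0505, 3.3090)
step 3: θ'=4.8090 (R=1.1667) → pose (-4.6618, -2.3134, 4.8090)

(-4.6618, -2.3134, 4.8090)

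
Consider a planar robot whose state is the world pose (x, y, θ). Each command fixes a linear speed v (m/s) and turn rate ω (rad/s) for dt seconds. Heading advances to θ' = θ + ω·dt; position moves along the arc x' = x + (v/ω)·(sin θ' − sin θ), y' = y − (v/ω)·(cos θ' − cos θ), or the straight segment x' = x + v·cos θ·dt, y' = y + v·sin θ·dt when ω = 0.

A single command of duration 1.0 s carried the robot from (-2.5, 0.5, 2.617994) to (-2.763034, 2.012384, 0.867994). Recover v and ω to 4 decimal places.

v = 1.7500, ω = -1.7500

Δθ = 0.867994 − 2.617994 = -1.750000
ω = Δθ/dt = -1.750000/1.0 = -1.7500
R = −Δy/(cos θ' − cos θ) = -1.0000
v = R·ω = -1.0000·-1.7500 = 1.7500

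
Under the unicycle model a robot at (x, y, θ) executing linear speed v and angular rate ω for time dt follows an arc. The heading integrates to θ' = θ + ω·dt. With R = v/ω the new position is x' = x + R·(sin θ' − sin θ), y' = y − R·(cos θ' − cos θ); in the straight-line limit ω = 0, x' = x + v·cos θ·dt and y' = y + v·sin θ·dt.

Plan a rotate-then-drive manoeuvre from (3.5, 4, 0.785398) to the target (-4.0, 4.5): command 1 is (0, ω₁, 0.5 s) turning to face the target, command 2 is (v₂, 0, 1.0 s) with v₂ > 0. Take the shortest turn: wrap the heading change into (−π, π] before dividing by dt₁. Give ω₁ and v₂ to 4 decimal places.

ω₁ = 4.5793, v₂ = 7.5166

heading to target = atan2(4.5−4, -4−3.5) = 3.0750
Δθ = wrap(3.0750 − 0.7854) = 2.2896; ω₁ = Δθ/dt₁ = 4.5793
distance = √((-4−3.5)² + (4.5−4)²) = 7.5166; v₂ = distance/dt₂ = 7.5166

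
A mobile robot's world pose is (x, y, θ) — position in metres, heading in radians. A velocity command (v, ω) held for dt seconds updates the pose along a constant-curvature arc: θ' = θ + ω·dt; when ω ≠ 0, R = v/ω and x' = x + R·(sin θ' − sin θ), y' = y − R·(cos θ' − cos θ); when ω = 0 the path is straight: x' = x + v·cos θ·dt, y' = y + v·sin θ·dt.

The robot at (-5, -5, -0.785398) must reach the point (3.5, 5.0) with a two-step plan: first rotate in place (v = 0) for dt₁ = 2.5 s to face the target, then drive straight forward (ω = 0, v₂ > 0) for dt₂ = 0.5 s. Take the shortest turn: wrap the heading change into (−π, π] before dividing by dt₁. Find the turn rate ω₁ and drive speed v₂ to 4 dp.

heading to target = atan2(5−-5, 3.5−-5) = 0.8663
Δθ = wrap(0.8663 − -0.7854) = 1.6517; ω₁ = Δθ/dt₁ = 0.6607
distance = √((3.5−-5)² + (5−-5)²) = 13.1244; v₂ = distance/dt₂ = 26.2488

ω₁ = 0.6607, v₂ = 26.2488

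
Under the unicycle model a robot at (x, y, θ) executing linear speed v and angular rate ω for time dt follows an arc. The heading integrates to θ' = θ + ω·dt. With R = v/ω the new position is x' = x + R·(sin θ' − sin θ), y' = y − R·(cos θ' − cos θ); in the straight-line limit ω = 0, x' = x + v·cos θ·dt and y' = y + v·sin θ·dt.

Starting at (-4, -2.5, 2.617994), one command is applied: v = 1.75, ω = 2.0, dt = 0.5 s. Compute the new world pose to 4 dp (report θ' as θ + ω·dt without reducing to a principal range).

(-4.8388, -2.4802, 3.6180)

θ' = 2.6180 + 2.0·0.5 = 3.6180
R = v/ω = 1.75/2.0 = 0.8750
x' = -4 + 0.8750·(sin 3.6180 − sin 2.6180) = -4.8388
y' = -2.5 − 0.8750·(cos 3.6180 − cos 2.6180) = -2.4802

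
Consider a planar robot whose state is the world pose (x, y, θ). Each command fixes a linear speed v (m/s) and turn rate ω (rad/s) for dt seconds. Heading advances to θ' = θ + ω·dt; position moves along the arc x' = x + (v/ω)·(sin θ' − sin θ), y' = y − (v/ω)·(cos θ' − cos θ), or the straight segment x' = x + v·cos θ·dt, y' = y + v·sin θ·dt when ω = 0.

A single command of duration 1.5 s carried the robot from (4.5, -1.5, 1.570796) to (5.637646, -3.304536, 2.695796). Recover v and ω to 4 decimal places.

v = -1.5000, ω = 0.7500

Δθ = 2.695796 − 1.570796 = 1.125000
ω = Δθ/dt = 1.125000/1.5 = 0.7500
R = −Δy/(cos θ' − cos θ) = -2.0000
v = R·ω = -2.0000·0.7500 = -1.5000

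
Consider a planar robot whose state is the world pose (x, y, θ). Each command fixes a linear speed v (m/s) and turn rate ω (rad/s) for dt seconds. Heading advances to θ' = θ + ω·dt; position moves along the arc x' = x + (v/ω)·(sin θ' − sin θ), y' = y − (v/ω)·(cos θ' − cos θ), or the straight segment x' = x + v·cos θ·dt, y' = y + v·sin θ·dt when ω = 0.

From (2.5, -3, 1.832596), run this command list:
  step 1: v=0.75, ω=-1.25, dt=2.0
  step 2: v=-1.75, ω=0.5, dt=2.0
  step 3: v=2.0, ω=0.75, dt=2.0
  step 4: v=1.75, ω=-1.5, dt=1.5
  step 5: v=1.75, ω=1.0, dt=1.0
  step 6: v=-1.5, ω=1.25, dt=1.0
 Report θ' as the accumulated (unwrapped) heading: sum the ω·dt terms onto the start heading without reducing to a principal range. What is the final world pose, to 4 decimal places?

step 1: θ'=-0.6674 (R=-0.6000) → pose (3.4509, -2.3734, -0.6674)
step 2: θ'=0.3326 (R=-3.5000) → pose (0.1419, -1.8143, 0.3326)
step 3: θ'=1.8326 (R=2.6667) → pose (1.8470, 1.3964, 1.8326)
step 4: θ'=-0.4174 (R=-1.1667) → pose (3.4469, 2.7649, -0.4174)
step 5: θ'=0.5826 (R=1.7500) → pose (5.1191, 2.9033, 0.5826)
step 6: θ'=1.8326 (R=-1.2000) → pose (4.6203, 1.5907, 1.8326)

(4.6203, 1.5907, 1.8326)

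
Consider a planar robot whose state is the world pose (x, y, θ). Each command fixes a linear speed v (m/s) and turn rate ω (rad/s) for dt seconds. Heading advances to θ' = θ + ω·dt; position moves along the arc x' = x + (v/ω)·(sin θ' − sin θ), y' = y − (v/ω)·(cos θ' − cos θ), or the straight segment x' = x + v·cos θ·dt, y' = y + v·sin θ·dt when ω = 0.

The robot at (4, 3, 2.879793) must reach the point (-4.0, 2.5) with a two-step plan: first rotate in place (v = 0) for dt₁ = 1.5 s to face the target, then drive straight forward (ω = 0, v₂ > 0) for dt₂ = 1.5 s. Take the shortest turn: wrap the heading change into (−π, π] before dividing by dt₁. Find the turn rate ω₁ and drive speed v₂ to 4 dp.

heading to target = atan2(2.5−3, -4−4) = -3.0792
Δθ = wrap(-3.0792 − 2.8798) = 0.3242; ω₁ = Δθ/dt₁ = 0.2161
distance = √((-4−4)² + (2.5−3)²) = 8.0156; v₂ = distance/dt₂ = 5.3437

ω₁ = 0.2161, v₂ = 5.3437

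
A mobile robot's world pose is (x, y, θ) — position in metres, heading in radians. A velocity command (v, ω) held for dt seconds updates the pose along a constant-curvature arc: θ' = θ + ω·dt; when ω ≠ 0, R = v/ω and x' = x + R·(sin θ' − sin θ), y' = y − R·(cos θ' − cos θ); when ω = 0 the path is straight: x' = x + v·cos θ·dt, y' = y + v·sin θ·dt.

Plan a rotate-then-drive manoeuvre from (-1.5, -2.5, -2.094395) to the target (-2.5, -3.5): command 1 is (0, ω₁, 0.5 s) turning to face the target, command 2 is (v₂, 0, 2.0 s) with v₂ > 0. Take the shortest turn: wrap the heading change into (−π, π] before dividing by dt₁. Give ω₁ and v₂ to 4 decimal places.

heading to target = atan2(-3.5−-2.5, -2.5−-1.5) = -2.3562
Δθ = wrap(-2.3562 − -2.0944) = -0.2618; ω₁ = Δθ/dt₁ = -0.5236
distance = √((-2.5−-1.5)² + (-3.5−-2.5)²) = 1.4142; v₂ = distance/dt₂ = 0.7071

ω₁ = -0.5236, v₂ = 0.7071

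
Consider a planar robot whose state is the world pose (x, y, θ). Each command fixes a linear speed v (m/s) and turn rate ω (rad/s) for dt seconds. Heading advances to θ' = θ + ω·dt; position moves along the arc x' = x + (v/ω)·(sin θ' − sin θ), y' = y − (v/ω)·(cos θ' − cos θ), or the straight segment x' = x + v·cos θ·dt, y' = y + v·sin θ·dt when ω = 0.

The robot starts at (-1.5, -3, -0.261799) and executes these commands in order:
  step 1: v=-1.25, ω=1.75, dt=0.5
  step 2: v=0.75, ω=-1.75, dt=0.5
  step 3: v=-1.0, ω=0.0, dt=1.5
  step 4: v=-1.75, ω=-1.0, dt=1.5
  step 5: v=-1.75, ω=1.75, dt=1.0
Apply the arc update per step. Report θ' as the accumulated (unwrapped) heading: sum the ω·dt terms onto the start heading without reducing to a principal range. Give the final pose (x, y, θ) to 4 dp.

(-5.4225, 0.5583, -0.0118)

step 1: θ'=0.6132 (R=-0.7143) → pose (-2.0959, -3.1058, 0.6132)
step 2: θ'=-0.2618 (R=-0.4286) → pose (-1.7384, -3.0423, -0.2618)
step 3: θ'=-0.2618 (straight) → pose (-3.1873, -2.6541, -0.2618)
step 4: θ'=-1.7618 (R=1.7500) → pose (-4.4525, -0.6315, -1.7618)
step 5: θ'=-0.0118 (R=-1.0000) → pose (-5.4225, 0.5583, -0.0118)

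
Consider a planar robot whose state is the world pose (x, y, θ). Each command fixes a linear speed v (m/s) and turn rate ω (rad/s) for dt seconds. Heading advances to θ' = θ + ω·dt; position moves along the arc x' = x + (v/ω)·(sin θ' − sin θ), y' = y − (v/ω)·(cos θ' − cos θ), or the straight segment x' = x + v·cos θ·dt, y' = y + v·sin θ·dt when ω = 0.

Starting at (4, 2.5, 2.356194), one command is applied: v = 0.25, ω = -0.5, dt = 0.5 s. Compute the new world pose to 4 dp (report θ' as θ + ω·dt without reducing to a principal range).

θ' = 2.3562 + -0.5·0.5 = 2.1062
R = v/ω = 0.25/-0.5 = -0.5000
x' = 4 + -0.5000·(sin 2.1062 − sin 2.3562) = 3.9235
y' = 2.5 − -0.5000·(cos 2.1062 − cos 2.3562) = 2.5985

(3.9235, 2.5985, 2.1062)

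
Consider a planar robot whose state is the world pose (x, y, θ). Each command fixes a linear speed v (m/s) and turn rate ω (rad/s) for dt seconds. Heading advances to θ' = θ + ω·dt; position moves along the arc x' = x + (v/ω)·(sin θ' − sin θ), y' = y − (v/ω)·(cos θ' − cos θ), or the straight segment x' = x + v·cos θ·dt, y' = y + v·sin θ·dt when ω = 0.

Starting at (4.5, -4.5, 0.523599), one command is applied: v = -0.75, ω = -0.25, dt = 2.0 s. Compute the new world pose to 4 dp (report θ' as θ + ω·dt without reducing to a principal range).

(3.0708, -4.9011, 0.0236)

θ' = 0.5236 + -0.25·2.0 = 0.0236
R = v/ω = -0.75/-0.25 = 3.0000
x' = 4.5 + 3.0000·(sin 0.0236 − sin 0.5236) = 3.0708
y' = -4.5 − 3.0000·(cos 0.0236 − cos 0.5236) = -4.9011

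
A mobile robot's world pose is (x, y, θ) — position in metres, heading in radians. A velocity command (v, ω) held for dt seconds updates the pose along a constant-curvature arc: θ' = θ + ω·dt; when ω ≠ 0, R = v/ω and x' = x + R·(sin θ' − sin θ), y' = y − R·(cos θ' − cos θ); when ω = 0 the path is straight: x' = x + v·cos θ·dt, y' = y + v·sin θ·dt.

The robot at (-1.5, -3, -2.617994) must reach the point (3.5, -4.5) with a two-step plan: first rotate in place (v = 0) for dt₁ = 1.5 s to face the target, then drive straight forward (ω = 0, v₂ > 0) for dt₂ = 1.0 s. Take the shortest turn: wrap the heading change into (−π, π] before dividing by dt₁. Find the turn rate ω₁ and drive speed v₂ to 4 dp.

heading to target = atan2(-4.5−-3, 3.5−-1.5) = -0.2915
Δθ = wrap(-0.2915 − -2.6180) = 2.3265; ω₁ = Δθ/dt₁ = 1.5510
distance = √((3.5−-1.5)² + (-4.5−-3)²) = 5.2202; v₂ = distance/dt₂ = 5.2202

ω₁ = 1.5510, v₂ = 5.2202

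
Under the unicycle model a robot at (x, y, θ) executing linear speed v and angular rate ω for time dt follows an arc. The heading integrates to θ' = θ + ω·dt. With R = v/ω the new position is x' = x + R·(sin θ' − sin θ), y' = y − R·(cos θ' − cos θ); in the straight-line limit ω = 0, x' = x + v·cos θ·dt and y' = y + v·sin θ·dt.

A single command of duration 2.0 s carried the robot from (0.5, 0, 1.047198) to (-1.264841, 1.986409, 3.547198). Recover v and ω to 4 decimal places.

Δθ = 3.547198 − 1.047198 = 2.500000
ω = Δθ/dt = 2.500000/2.0 = 1.2500
R = −Δy/(cos θ' − cos θ) = 1.4000
v = R·ω = 1.4000·1.2500 = 1.7500

v = 1.7500, ω = 1.2500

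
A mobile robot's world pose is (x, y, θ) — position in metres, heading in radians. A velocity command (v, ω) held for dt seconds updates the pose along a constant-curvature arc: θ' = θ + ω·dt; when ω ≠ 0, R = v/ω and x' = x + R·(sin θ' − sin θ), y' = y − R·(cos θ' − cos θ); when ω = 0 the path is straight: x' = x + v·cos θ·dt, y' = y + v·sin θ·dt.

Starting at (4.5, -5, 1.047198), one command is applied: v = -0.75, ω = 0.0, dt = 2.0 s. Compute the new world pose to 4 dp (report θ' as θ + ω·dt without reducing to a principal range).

(3.7500, -6.2990, 1.0472)

θ' = 1.0472 + 0.0·2.0 = 1.0472
ω = 0 → straight: x' = 4.5 + -0.75·cos(1.0472)·2.0 = 3.7500
y' = -5 + -0.75·sin(1.0472)·2.0 = -6.2990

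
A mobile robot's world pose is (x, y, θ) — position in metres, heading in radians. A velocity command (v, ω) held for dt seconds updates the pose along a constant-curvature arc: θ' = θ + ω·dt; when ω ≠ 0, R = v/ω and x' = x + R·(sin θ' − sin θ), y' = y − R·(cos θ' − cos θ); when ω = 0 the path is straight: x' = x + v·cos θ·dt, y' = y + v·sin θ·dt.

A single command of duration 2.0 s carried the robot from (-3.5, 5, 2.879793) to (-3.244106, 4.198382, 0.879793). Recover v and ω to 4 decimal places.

v = -0.5000, ω = -1.0000

Δθ = 0.879793 − 2.879793 = -2.000000
ω = Δθ/dt = -2.000000/2.0 = -1.0000
R = −Δy/(cos θ' − cos θ) = 0.5000
v = R·ω = 0.5000·-1.0000 = -0.5000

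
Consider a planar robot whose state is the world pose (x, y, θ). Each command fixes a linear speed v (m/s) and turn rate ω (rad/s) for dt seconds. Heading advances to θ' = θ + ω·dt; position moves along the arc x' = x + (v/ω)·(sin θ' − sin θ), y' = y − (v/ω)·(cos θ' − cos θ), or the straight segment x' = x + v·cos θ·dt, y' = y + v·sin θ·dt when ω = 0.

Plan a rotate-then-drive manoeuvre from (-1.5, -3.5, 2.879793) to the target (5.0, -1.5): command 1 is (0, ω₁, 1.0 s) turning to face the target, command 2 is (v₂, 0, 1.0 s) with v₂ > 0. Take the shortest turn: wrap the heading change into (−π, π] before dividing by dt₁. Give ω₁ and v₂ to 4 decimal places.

ω₁ = -2.5813, v₂ = 6.8007

heading to target = atan2(-1.5−-3.5, 5−-1.5) = 0.2985
Δθ = wrap(0.2985 − 2.8798) = -2.5813; ω₁ = Δθ/dt₁ = -2.5813
distance = √((5−-1.5)² + (-1.5−-3.5)²) = 6.8007; v₂ = distance/dt₂ = 6.8007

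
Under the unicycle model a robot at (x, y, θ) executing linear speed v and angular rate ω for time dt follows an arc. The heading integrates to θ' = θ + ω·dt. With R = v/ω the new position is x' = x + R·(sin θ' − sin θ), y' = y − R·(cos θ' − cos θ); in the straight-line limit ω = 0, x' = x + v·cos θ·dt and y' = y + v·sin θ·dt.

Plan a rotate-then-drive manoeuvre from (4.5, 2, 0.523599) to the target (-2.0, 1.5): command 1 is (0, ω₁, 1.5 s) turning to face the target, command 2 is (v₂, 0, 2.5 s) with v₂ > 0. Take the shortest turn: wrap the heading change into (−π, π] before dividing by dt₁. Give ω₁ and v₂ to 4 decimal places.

ω₁ = 1.7965, v₂ = 2.6077

heading to target = atan2(1.5−2, -2−4.5) = -3.0648
Δθ = wrap(-3.0648 − 0.5236) = 2.6948; ω₁ = Δθ/dt₁ = 1.7965
distance = √((-2−4.5)² + (1.5−2)²) = 6.5192; v₂ = distance/dt₂ = 2.6077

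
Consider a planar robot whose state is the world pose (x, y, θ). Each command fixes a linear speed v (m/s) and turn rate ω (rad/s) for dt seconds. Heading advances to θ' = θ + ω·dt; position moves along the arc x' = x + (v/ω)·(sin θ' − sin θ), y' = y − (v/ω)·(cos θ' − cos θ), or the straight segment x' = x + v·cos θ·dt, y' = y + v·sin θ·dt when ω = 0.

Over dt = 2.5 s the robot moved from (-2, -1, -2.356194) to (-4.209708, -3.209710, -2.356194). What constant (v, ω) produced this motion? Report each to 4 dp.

Δθ = -2.356194 − -2.356194 = 0.000000
ω = Δθ/dt = 0.000000/2.5 = 0.0000
ω = 0 → v = (Δx·cos θ + Δy·sin θ)/dt = 1.2500

v = 1.2500, ω = 0.0000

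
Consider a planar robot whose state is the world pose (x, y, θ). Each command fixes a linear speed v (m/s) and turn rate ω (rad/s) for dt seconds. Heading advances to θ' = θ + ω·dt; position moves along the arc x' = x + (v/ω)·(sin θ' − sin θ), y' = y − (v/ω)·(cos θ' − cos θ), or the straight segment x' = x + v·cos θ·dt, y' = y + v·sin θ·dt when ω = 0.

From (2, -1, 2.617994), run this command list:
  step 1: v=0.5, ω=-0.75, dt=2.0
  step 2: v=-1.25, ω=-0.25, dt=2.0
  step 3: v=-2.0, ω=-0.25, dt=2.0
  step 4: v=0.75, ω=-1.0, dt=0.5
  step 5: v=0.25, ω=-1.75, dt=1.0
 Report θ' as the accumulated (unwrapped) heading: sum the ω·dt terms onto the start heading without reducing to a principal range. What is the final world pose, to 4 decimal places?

(-3.1231, -3.7002, -2.1320)

step 1: θ'=1.1180 (R=-0.6667) → pose (1.7339, -0.1310, 1.1180)
step 2: θ'=0.6180 (R=5.0000) → pose (0.1347, -2.0188, 0.6180)
step 3: θ'=0.1180 (R=8.0000) → pose (-3.5587, -3.4428, 0.1180)
step 4: θ'=-0.3820 (R=-0.7500) → pose (-3.1908, -3.4916, -0.3820)
step 5: θ'=-2.1320 (R=-0.1429) → pose (-3.1231, -3.7002, -2.1320)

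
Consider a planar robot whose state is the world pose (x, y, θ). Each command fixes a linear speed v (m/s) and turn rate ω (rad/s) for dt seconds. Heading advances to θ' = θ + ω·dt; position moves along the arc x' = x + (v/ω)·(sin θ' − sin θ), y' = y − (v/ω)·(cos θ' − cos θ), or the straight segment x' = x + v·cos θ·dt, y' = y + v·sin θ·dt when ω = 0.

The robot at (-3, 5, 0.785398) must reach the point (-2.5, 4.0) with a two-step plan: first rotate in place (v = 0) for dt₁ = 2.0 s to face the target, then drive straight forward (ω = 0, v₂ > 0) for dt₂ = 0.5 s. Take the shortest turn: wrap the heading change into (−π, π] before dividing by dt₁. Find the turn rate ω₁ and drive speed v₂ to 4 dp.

heading to target = atan2(4−5, -2.5−-3) = -1.1071
Δθ = wrap(-1.1071 − 0.7854) = -1.8925; ω₁ = Δθ/dt₁ = -0.9463
distance = √((-2.5−-3)² + (4−5)²) = 1.1180; v₂ = distance/dt₂ = 2.2361

ω₁ = -0.9463, v₂ = 2.2361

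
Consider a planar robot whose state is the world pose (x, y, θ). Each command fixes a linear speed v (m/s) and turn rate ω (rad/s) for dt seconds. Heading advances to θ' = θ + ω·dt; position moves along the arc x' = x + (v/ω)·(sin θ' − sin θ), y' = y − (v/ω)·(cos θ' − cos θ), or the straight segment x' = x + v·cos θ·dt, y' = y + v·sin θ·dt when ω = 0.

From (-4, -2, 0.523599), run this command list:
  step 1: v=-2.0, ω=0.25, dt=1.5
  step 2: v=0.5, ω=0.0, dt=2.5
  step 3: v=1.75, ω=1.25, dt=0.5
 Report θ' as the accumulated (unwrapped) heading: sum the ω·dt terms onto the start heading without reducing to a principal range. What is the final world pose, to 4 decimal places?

step 1: θ'=0.8986 (R=-8.0000) → pose (-6.2596, -3.9465, 0.8986)
step 2: θ'=0.8986 (straight) → pose (-5.4813, -2.9685, 0.8986)
step 3: θ'=1.5236 (R=1.4000) → pose (-5.1783, -2.1627, 1.5236)

(-5.1783, -2.1627, 1.5236)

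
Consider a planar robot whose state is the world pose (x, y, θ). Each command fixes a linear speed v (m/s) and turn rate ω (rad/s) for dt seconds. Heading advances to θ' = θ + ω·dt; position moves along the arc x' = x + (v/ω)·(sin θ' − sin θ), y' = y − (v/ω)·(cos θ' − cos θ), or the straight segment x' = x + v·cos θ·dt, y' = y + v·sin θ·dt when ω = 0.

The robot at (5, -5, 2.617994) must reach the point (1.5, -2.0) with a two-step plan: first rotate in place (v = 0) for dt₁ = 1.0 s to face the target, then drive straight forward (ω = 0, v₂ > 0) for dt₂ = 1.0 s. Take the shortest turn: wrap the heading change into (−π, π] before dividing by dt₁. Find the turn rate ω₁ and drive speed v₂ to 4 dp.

ω₁ = -0.1850, v₂ = 4.6098

heading to target = atan2(-2−-5, 1.5−5) = 2.4330
Δθ = wrap(2.4330 − 2.6180) = -0.1850; ω₁ = Δθ/dt₁ = -0.1850
distance = √((1.5−5)² + (-2−-5)²) = 4.6098; v₂ = distance/dt₂ = 4.6098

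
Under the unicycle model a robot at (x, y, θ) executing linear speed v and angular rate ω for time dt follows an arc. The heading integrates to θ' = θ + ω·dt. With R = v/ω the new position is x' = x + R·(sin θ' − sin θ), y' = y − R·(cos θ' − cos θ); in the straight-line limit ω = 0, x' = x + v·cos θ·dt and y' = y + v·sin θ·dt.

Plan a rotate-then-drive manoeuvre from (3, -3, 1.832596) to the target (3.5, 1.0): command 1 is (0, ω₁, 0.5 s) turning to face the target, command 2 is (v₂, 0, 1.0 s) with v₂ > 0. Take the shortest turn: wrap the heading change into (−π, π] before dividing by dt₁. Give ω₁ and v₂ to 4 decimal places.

ω₁ = -0.7723, v₂ = 4.0311

heading to target = atan2(1−-3, 3.5−3) = 1.4464
Δθ = wrap(1.4464 − 1.8326) = -0.3862; ω₁ = Δθ/dt₁ = -0.7723
distance = √((3.5−3)² + (1−-3)²) = 4.0311; v₂ = distance/dt₂ = 4.0311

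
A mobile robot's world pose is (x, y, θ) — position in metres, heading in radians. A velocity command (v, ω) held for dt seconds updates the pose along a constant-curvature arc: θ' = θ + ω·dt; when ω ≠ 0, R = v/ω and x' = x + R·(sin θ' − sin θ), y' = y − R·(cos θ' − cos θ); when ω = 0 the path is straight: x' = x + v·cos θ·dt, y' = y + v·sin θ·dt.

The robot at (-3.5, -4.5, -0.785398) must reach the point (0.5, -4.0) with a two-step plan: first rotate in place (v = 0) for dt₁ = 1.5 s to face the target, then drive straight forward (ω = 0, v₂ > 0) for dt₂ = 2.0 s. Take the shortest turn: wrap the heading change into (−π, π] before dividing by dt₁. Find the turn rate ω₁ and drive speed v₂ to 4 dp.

heading to target = atan2(-4−-4.5, 0.5−-3.5) = 0.1244
Δθ = wrap(0.1244 − -0.7854) = 0.9098; ω₁ = Δθ/dt₁ = 0.6065
distance = √((0.5−-3.5)² + (-4−-4.5)²) = 4.0311; v₂ = distance/dt₂ = 2.0156

ω₁ = 0.6065, v₂ = 2.0156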